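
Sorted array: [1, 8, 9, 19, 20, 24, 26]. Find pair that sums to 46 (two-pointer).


Two pointers: lo=0, hi=6
Found pair: (20, 26) summing to 46


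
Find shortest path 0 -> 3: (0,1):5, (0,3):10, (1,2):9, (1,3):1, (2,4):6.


Dijkstra from 0:
Distances: {0: 0, 1: 5, 2: 14, 3: 6, 4: 20}
Shortest distance to 3 = 6, path = [0, 1, 3]


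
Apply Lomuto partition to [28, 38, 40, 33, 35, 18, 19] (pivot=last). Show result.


Elements <= 19 go left of pivot.
Result: [18, 19, 40, 33, 35, 28, 38], pivot at index 1


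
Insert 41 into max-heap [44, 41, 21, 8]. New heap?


Append 41: [44, 41, 21, 8, 41]
Bubble up: no swaps needed
Result: [44, 41, 21, 8, 41]


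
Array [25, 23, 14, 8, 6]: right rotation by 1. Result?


Right rotate by 1: [6, 25, 23, 14, 8]


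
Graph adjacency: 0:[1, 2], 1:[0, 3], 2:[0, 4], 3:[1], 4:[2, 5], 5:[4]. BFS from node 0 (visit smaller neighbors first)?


BFS queue: start with [0]
Visit order: [0, 1, 2, 3, 4, 5]


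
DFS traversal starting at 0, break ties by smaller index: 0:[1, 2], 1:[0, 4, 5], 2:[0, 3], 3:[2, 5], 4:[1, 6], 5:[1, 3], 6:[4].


DFS stack-based: start with [0]
Visit order: [0, 1, 4, 6, 5, 3, 2]


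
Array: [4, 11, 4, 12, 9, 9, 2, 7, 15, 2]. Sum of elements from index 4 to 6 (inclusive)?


Prefix sums: [0, 4, 15, 19, 31, 40, 49, 51, 58, 73, 75]
Sum[4..6] = prefix[7] - prefix[4] = 51 - 31 = 20


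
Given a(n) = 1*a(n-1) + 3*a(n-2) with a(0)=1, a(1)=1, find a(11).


Build bottom-up:
...a(9)=1159, a(10)=2683, a(11)=1*2683+3*1159=6160


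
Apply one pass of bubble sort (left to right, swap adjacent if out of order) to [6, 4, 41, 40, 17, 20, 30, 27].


After one pass: [4, 6, 40, 17, 20, 30, 27, 41]


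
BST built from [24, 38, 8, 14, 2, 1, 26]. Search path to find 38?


BST root = 24
Search for 38: compare at each node
Path: [24, 38]


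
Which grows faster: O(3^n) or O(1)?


constant grows slower than exponential (base 3)
O(1) is asymptotically smaller; O(3^n) grows faster


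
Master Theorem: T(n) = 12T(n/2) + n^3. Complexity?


a=12, b=2, c=3. log_2(12)=3.585 > c=3. Case 1: O(n^log_b(a)) = O(n^3.585)
Complexity: O(n^3.585)


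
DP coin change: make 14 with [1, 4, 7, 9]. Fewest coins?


dp[0]=0; dp[i]=1+min(dp[i-c] for c in coins)
...dp[9]=1, dp[10]=2, dp[11]=2, dp[12]=3, dp[13]=2, dp[14]=2
Minimum coins for 14 = 2


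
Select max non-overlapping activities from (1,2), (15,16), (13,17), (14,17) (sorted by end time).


Greedy: pick earliest-ending, then skip overlaps.
Selected (2 activities): [(1, 2), (15, 16)]


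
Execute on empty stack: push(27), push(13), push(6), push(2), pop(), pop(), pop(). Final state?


push(27) -> [27]
push(13) -> [27, 13]
push(6) -> [27, 13, 6]
push(2) -> [27, 13, 6, 2]
pop() returns 2 -> [27, 13, 6]
pop() returns 6 -> [27, 13]
pop() returns 13 -> [27]
Final stack (bottom to top): [27]


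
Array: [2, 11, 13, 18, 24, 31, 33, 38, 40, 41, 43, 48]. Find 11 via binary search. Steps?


Search for 11:
[0,11] mid=5 arr[5]=31
[0,4] mid=2 arr[2]=13
[0,1] mid=0 arr[0]=2
[1,1] mid=1 arr[1]=11
Total: 4 comparisons


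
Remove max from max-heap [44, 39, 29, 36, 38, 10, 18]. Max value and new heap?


Max = 44
Replace root with last, heapify down
Resulting heap: [39, 38, 29, 36, 18, 10]


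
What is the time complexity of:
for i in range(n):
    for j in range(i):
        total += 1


Per nesting level: O(n) * O(n) [triangular over i] = O(n^2)
Complexity: O(n^2)


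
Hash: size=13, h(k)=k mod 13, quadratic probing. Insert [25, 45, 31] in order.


Insertions: 25->slot 12; 45->slot 6; 31->slot 5
Table: [None, None, None, None, None, 31, 45, None, None, None, None, None, 25]


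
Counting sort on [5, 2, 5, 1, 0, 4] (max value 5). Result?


Count array: [1, 1, 1, 0, 1, 2]
Reconstruct: [0, 1, 2, 4, 5, 5]


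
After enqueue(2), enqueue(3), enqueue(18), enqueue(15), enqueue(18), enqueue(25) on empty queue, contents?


enqueue(2) -> [2]
enqueue(3) -> [2, 3]
enqueue(18) -> [2, 3, 18]
enqueue(15) -> [2, 3, 18, 15]
enqueue(18) -> [2, 3, 18, 15, 18]
enqueue(25) -> [2, 3, 18, 15, 18, 25]
Final queue (front to back): [2, 3, 18, 15, 18, 25]


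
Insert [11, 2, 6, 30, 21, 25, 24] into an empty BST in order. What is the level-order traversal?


Root = 11; build tree by BST insertion.
Level-Order traversal: [11, 2, 30, 6, 21, 25, 24]


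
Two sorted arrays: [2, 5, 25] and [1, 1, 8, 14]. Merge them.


Compare heads, take smaller each step.
Merged: [1, 1, 2, 5, 8, 14, 25]


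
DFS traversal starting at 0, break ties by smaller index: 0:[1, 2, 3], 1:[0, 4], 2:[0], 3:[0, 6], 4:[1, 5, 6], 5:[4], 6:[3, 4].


DFS stack-based: start with [0]
Visit order: [0, 1, 4, 5, 6, 3, 2]


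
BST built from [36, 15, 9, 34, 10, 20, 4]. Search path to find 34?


BST root = 36
Search for 34: compare at each node
Path: [36, 15, 34]


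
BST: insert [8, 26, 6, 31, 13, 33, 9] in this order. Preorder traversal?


Root = 8; build tree by BST insertion.
Preorder traversal: [8, 6, 26, 13, 9, 31, 33]


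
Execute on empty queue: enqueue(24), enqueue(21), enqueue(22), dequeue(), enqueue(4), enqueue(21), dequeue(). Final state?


enqueue(24) -> [24]
enqueue(21) -> [24, 21]
enqueue(22) -> [24, 21, 22]
dequeue() returns 24 -> [21, 22]
enqueue(4) -> [21, 22, 4]
enqueue(21) -> [21, 22, 4, 21]
dequeue() returns 21 -> [22, 4, 21]
Final queue (front to back): [22, 4, 21]


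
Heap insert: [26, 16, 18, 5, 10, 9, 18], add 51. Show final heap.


Append 51: [26, 16, 18, 5, 10, 9, 18, 51]
Bubble up: swap idx 7(51) with idx 3(5); swap idx 3(51) with idx 1(16); swap idx 1(51) with idx 0(26)
Result: [51, 26, 18, 16, 10, 9, 18, 5]


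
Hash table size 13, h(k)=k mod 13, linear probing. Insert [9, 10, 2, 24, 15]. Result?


Insertions: 9->slot 9; 10->slot 10; 2->slot 2; 24->slot 11; 15->slot 3
Table: [None, None, 2, 15, None, None, None, None, None, 9, 10, 24, None]


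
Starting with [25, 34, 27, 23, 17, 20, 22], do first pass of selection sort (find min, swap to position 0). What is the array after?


After one pass: [17, 34, 27, 23, 25, 20, 22]


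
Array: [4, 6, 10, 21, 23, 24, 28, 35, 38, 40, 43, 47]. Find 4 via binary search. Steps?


Search for 4:
[0,11] mid=5 arr[5]=24
[0,4] mid=2 arr[2]=10
[0,1] mid=0 arr[0]=4
Total: 3 comparisons


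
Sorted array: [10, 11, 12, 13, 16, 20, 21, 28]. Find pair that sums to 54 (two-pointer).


Two pointers: lo=0, hi=7
No pair sums to 54


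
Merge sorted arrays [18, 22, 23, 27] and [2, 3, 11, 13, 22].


Compare heads, take smaller each step.
Merged: [2, 3, 11, 13, 18, 22, 22, 23, 27]


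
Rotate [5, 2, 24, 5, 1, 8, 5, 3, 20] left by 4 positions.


Left rotate by 4: [1, 8, 5, 3, 20, 5, 2, 24, 5]


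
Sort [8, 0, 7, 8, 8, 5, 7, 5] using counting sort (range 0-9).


Count array: [1, 0, 0, 0, 0, 2, 0, 2, 3, 0]
Reconstruct: [0, 5, 5, 7, 7, 8, 8, 8]


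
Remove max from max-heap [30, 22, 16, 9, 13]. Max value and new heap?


Max = 30
Replace root with last, heapify down
Resulting heap: [22, 13, 16, 9]


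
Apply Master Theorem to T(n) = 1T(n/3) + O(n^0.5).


a=1, b=3, c=0.5. log_3(1)=0 < c=0.5. Case 3: O(n^c) = O(sqrt(n))
Complexity: O(sqrt(n))


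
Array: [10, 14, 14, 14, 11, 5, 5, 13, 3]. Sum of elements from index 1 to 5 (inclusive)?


Prefix sums: [0, 10, 24, 38, 52, 63, 68, 73, 86, 89]
Sum[1..5] = prefix[6] - prefix[1] = 68 - 10 = 58


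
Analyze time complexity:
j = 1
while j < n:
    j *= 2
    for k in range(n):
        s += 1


Per nesting level: O(log n) * O(n) = O(n log n)
Complexity: O(n log n)


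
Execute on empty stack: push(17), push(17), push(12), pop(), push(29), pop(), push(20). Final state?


push(17) -> [17]
push(17) -> [17, 17]
push(12) -> [17, 17, 12]
pop() returns 12 -> [17, 17]
push(29) -> [17, 17, 29]
pop() returns 29 -> [17, 17]
push(20) -> [17, 17, 20]
Final stack (bottom to top): [17, 17, 20]


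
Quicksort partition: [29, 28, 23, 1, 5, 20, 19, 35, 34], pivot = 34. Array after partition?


Elements <= 34 go left of pivot.
Result: [29, 28, 23, 1, 5, 20, 19, 34, 35], pivot at index 7


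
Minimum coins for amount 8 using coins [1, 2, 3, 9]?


dp[0]=0; dp[i]=1+min(dp[i-c] for c in coins)
...dp[3]=1, dp[4]=2, dp[5]=2, dp[6]=2, dp[7]=3, dp[8]=3
Minimum coins for 8 = 3


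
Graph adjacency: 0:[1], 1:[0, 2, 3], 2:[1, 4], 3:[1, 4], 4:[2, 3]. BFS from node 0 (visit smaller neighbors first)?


BFS queue: start with [0]
Visit order: [0, 1, 2, 3, 4]


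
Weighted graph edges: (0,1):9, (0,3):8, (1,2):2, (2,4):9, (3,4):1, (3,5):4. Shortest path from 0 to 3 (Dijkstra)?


Dijkstra from 0:
Distances: {0: 0, 1: 9, 2: 11, 3: 8, 4: 9, 5: 12}
Shortest distance to 3 = 8, path = [0, 3]


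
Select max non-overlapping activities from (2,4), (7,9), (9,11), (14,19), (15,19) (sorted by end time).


Greedy: pick earliest-ending, then skip overlaps.
Selected (4 activities): [(2, 4), (7, 9), (9, 11), (14, 19)]


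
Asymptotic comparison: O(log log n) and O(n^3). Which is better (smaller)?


double-logarithmic grows slower than cubic
O(log log n) is asymptotically smaller; O(n^3) grows faster


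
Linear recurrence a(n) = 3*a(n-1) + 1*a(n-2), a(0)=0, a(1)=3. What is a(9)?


Build bottom-up:
...a(7)=3567, a(8)=11781, a(9)=3*11781+1*3567=38910


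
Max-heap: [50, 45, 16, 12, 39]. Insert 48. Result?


Append 48: [50, 45, 16, 12, 39, 48]
Bubble up: swap idx 5(48) with idx 2(16)
Result: [50, 45, 48, 12, 39, 16]


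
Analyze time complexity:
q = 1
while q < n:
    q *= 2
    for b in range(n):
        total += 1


Per nesting level: O(log n) * O(n) = O(n log n)
Complexity: O(n log n)


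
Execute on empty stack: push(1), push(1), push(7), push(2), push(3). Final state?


push(1) -> [1]
push(1) -> [1, 1]
push(7) -> [1, 1, 7]
push(2) -> [1, 1, 7, 2]
push(3) -> [1, 1, 7, 2, 3]
Final stack (bottom to top): [1, 1, 7, 2, 3]


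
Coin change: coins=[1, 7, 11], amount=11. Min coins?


dp[0]=0; dp[i]=1+min(dp[i-c] for c in coins)
...dp[6]=6, dp[7]=1, dp[8]=2, dp[9]=3, dp[10]=4, dp[11]=1
Minimum coins for 11 = 1


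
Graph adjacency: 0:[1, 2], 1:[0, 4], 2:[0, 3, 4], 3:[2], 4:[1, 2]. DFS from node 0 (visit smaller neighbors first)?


DFS stack-based: start with [0]
Visit order: [0, 1, 4, 2, 3]


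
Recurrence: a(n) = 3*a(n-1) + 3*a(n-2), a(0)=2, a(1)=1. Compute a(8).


Build bottom-up:
...a(6)=1674, a(7)=6345, a(8)=3*6345+3*1674=24057


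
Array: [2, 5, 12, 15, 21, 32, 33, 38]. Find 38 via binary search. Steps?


Search for 38:
[0,7] mid=3 arr[3]=15
[4,7] mid=5 arr[5]=32
[6,7] mid=6 arr[6]=33
[7,7] mid=7 arr[7]=38
Total: 4 comparisons


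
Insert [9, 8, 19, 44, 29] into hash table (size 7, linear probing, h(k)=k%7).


Insertions: 9->slot 2; 8->slot 1; 19->slot 5; 44->slot 3; 29->slot 4
Table: [None, 8, 9, 44, 29, 19, None]


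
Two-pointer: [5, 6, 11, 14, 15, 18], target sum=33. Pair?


Two pointers: lo=0, hi=5
Found pair: (15, 18) summing to 33


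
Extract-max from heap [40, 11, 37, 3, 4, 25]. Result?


Max = 40
Replace root with last, heapify down
Resulting heap: [37, 11, 25, 3, 4]


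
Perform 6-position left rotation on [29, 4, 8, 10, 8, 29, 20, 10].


Left rotate by 6: [20, 10, 29, 4, 8, 10, 8, 29]


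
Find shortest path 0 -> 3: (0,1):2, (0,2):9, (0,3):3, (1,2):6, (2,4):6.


Dijkstra from 0:
Distances: {0: 0, 1: 2, 2: 8, 3: 3, 4: 14}
Shortest distance to 3 = 3, path = [0, 3]


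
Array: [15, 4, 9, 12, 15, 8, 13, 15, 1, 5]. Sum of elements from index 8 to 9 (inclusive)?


Prefix sums: [0, 15, 19, 28, 40, 55, 63, 76, 91, 92, 97]
Sum[8..9] = prefix[10] - prefix[8] = 97 - 91 = 6


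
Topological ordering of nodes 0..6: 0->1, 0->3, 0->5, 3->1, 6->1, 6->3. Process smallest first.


Kahn's algorithm, process smallest node first
Order: [0, 2, 4, 5, 6, 3, 1]


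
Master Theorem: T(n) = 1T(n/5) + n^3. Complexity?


a=1, b=5, c=3. log_5(1)=0 < c=3. Case 3: O(n^c) = O(n^3)
Complexity: O(n^3)


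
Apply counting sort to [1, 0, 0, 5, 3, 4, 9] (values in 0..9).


Count array: [2, 1, 0, 1, 1, 1, 0, 0, 0, 1]
Reconstruct: [0, 0, 1, 3, 4, 5, 9]


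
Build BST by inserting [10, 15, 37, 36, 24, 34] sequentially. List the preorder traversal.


Root = 10; build tree by BST insertion.
Preorder traversal: [10, 15, 37, 36, 24, 34]


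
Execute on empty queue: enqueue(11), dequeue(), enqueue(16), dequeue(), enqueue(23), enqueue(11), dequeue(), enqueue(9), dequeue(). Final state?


enqueue(11) -> [11]
dequeue() returns 11 -> []
enqueue(16) -> [16]
dequeue() returns 16 -> []
enqueue(23) -> [23]
enqueue(11) -> [23, 11]
dequeue() returns 23 -> [11]
enqueue(9) -> [11, 9]
dequeue() returns 11 -> [9]
Final queue (front to back): [9]


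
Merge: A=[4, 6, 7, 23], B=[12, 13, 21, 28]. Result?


Compare heads, take smaller each step.
Merged: [4, 6, 7, 12, 13, 21, 23, 28]


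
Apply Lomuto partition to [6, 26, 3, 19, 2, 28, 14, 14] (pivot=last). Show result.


Elements <= 14 go left of pivot.
Result: [6, 3, 2, 14, 14, 28, 19, 26], pivot at index 4


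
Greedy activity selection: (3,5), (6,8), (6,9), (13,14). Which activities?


Greedy: pick earliest-ending, then skip overlaps.
Selected (3 activities): [(3, 5), (6, 8), (13, 14)]


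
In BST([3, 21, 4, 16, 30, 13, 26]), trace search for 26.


BST root = 3
Search for 26: compare at each node
Path: [3, 21, 30, 26]


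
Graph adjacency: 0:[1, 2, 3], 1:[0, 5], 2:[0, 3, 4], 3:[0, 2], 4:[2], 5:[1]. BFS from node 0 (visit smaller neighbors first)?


BFS queue: start with [0]
Visit order: [0, 1, 2, 3, 5, 4]


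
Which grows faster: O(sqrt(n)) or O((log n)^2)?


polylogarithmic grows slower than sublinear
O((log n)^2) is asymptotically smaller; O(sqrt(n)) grows faster


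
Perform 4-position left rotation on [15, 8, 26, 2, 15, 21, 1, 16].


Left rotate by 4: [15, 21, 1, 16, 15, 8, 26, 2]


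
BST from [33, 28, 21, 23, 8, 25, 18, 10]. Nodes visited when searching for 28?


BST root = 33
Search for 28: compare at each node
Path: [33, 28]


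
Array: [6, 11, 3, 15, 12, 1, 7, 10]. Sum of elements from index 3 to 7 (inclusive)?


Prefix sums: [0, 6, 17, 20, 35, 47, 48, 55, 65]
Sum[3..7] = prefix[8] - prefix[3] = 65 - 20 = 45


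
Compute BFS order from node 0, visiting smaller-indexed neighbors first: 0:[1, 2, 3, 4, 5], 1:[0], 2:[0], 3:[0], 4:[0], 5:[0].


BFS queue: start with [0]
Visit order: [0, 1, 2, 3, 4, 5]


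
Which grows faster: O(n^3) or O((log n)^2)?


polylogarithmic grows slower than cubic
O((log n)^2) is asymptotically smaller; O(n^3) grows faster


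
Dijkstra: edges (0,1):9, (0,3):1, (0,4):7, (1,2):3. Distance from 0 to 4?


Dijkstra from 0:
Distances: {0: 0, 1: 9, 2: 12, 3: 1, 4: 7}
Shortest distance to 4 = 7, path = [0, 4]


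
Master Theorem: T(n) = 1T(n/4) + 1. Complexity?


a=1, b=4, c=0. log_4(1)=0 = c=0. Case 2: O(n^c log n) = O(log n)
Complexity: O(log n)


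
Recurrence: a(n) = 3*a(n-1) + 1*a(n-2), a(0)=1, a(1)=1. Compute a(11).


Build bottom-up:
...a(9)=16897, a(10)=55807, a(11)=3*55807+1*16897=184318


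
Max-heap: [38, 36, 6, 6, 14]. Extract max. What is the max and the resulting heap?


Max = 38
Replace root with last, heapify down
Resulting heap: [36, 14, 6, 6]


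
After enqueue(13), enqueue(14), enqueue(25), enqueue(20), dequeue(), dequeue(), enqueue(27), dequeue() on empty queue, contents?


enqueue(13) -> [13]
enqueue(14) -> [13, 14]
enqueue(25) -> [13, 14, 25]
enqueue(20) -> [13, 14, 25, 20]
dequeue() returns 13 -> [14, 25, 20]
dequeue() returns 14 -> [25, 20]
enqueue(27) -> [25, 20, 27]
dequeue() returns 25 -> [20, 27]
Final queue (front to back): [20, 27]


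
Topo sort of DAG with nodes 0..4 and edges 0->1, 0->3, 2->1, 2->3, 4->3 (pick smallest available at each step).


Kahn's algorithm, process smallest node first
Order: [0, 2, 1, 4, 3]


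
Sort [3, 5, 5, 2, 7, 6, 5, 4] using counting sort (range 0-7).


Count array: [0, 0, 1, 1, 1, 3, 1, 1]
Reconstruct: [2, 3, 4, 5, 5, 5, 6, 7]


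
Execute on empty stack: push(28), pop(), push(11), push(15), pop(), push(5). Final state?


push(28) -> [28]
pop() returns 28 -> []
push(11) -> [11]
push(15) -> [11, 15]
pop() returns 15 -> [11]
push(5) -> [11, 5]
Final stack (bottom to top): [11, 5]


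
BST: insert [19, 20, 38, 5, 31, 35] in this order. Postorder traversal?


Root = 19; build tree by BST insertion.
Postorder traversal: [5, 35, 31, 38, 20, 19]


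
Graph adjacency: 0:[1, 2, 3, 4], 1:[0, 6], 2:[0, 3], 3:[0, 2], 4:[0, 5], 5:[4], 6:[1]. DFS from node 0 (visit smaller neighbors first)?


DFS stack-based: start with [0]
Visit order: [0, 1, 6, 2, 3, 4, 5]


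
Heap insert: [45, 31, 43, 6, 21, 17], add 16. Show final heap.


Append 16: [45, 31, 43, 6, 21, 17, 16]
Bubble up: no swaps needed
Result: [45, 31, 43, 6, 21, 17, 16]


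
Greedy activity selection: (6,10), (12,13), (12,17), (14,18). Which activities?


Greedy: pick earliest-ending, then skip overlaps.
Selected (3 activities): [(6, 10), (12, 13), (14, 18)]


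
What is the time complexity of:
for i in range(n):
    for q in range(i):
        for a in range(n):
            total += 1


Per nesting level: O(n) * O(n) [triangular over i] * O(n) = O(n^3)
Complexity: O(n^3)


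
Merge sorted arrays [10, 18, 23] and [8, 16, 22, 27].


Compare heads, take smaller each step.
Merged: [8, 10, 16, 18, 22, 23, 27]


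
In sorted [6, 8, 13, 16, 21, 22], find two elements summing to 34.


Two pointers: lo=0, hi=5
Found pair: (13, 21) summing to 34


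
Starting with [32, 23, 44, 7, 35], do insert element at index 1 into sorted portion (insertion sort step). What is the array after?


After one pass: [23, 32, 44, 7, 35]


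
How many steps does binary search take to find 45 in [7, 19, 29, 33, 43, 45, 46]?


Search for 45:
[0,6] mid=3 arr[3]=33
[4,6] mid=5 arr[5]=45
Total: 2 comparisons


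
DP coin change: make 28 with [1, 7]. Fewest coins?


dp[0]=0; dp[i]=1+min(dp[i-c] for c in coins)
...dp[23]=5, dp[24]=6, dp[25]=7, dp[26]=8, dp[27]=9, dp[28]=4
Minimum coins for 28 = 4


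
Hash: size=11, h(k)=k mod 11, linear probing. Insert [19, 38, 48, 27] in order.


Insertions: 19->slot 8; 38->slot 5; 48->slot 4; 27->slot 6
Table: [None, None, None, None, 48, 38, 27, None, 19, None, None]


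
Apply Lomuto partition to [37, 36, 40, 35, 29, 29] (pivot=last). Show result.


Elements <= 29 go left of pivot.
Result: [29, 29, 40, 35, 37, 36], pivot at index 1


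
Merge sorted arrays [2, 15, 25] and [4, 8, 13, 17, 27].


Compare heads, take smaller each step.
Merged: [2, 4, 8, 13, 15, 17, 25, 27]


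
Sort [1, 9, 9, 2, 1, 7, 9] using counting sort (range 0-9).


Count array: [0, 2, 1, 0, 0, 0, 0, 1, 0, 3]
Reconstruct: [1, 1, 2, 7, 9, 9, 9]


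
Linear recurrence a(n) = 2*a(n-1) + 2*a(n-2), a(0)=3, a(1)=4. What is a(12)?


Build bottom-up:
...a(10)=41440, a(11)=113216, a(12)=2*113216+2*41440=309312


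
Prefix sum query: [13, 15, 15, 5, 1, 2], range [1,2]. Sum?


Prefix sums: [0, 13, 28, 43, 48, 49, 51]
Sum[1..2] = prefix[3] - prefix[1] = 43 - 13 = 30


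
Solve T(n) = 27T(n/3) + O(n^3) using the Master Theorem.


a=27, b=3, c=3. log_3(27)=3 = c=3. Case 2: O(n^c log n) = O(n^3 log n)
Complexity: O(n^3 log n)


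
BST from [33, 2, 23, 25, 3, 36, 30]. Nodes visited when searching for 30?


BST root = 33
Search for 30: compare at each node
Path: [33, 2, 23, 25, 30]


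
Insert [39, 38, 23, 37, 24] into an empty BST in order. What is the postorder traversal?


Root = 39; build tree by BST insertion.
Postorder traversal: [24, 37, 23, 38, 39]


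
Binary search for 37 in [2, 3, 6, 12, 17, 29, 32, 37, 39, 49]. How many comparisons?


Search for 37:
[0,9] mid=4 arr[4]=17
[5,9] mid=7 arr[7]=37
Total: 2 comparisons


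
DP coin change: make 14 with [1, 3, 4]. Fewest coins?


dp[0]=0; dp[i]=1+min(dp[i-c] for c in coins)
...dp[9]=3, dp[10]=3, dp[11]=3, dp[12]=3, dp[13]=4, dp[14]=4
Minimum coins for 14 = 4


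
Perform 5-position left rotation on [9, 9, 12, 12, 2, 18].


Left rotate by 5: [18, 9, 9, 12, 12, 2]


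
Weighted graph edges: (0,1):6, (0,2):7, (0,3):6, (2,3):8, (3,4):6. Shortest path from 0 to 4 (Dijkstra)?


Dijkstra from 0:
Distances: {0: 0, 1: 6, 2: 7, 3: 6, 4: 12}
Shortest distance to 4 = 12, path = [0, 3, 4]


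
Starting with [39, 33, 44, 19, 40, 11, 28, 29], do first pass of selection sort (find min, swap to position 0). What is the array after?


After one pass: [11, 33, 44, 19, 40, 39, 28, 29]


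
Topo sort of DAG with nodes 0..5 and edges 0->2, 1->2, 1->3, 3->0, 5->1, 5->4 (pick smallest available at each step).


Kahn's algorithm, process smallest node first
Order: [5, 1, 3, 0, 2, 4]


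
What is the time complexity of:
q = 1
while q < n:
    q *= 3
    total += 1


Per nesting level: O(log n) = O(log n)
Complexity: O(log n)


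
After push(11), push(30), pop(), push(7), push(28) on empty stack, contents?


push(11) -> [11]
push(30) -> [11, 30]
pop() returns 30 -> [11]
push(7) -> [11, 7]
push(28) -> [11, 7, 28]
Final stack (bottom to top): [11, 7, 28]


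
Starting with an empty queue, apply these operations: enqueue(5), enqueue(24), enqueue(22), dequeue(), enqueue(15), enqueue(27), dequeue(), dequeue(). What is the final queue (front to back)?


enqueue(5) -> [5]
enqueue(24) -> [5, 24]
enqueue(22) -> [5, 24, 22]
dequeue() returns 5 -> [24, 22]
enqueue(15) -> [24, 22, 15]
enqueue(27) -> [24, 22, 15, 27]
dequeue() returns 24 -> [22, 15, 27]
dequeue() returns 22 -> [15, 27]
Final queue (front to back): [15, 27]


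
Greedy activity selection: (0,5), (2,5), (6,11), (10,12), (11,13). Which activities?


Greedy: pick earliest-ending, then skip overlaps.
Selected (3 activities): [(0, 5), (6, 11), (11, 13)]


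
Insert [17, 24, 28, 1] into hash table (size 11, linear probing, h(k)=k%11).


Insertions: 17->slot 6; 24->slot 2; 28->slot 7; 1->slot 1
Table: [None, 1, 24, None, None, None, 17, 28, None, None, None]


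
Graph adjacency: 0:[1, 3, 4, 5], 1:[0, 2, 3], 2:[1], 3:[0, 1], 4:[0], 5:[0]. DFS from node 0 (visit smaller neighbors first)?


DFS stack-based: start with [0]
Visit order: [0, 1, 2, 3, 4, 5]


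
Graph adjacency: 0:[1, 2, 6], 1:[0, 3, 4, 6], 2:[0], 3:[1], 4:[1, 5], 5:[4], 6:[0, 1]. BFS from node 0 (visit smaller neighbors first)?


BFS queue: start with [0]
Visit order: [0, 1, 2, 6, 3, 4, 5]


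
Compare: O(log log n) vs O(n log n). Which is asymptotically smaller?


double-logarithmic grows slower than linearithmic
O(log log n) is asymptotically smaller; O(n log n) grows faster


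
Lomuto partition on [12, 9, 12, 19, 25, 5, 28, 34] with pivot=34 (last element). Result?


Elements <= 34 go left of pivot.
Result: [12, 9, 12, 19, 25, 5, 28, 34], pivot at index 7


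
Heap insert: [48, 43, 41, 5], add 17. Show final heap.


Append 17: [48, 43, 41, 5, 17]
Bubble up: no swaps needed
Result: [48, 43, 41, 5, 17]


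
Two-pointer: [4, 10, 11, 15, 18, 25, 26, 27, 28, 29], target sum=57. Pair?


Two pointers: lo=0, hi=9
Found pair: (28, 29) summing to 57


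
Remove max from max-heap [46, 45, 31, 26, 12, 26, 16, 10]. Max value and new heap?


Max = 46
Replace root with last, heapify down
Resulting heap: [45, 26, 31, 10, 12, 26, 16]


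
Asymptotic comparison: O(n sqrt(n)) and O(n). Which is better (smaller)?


linear grows slower than n^1.5
O(n) is asymptotically smaller; O(n sqrt(n)) grows faster


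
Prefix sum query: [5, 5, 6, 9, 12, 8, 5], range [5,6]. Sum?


Prefix sums: [0, 5, 10, 16, 25, 37, 45, 50]
Sum[5..6] = prefix[7] - prefix[5] = 50 - 37 = 13


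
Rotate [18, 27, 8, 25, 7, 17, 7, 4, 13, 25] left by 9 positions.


Left rotate by 9: [25, 18, 27, 8, 25, 7, 17, 7, 4, 13]


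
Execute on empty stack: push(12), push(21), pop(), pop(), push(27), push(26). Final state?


push(12) -> [12]
push(21) -> [12, 21]
pop() returns 21 -> [12]
pop() returns 12 -> []
push(27) -> [27]
push(26) -> [27, 26]
Final stack (bottom to top): [27, 26]


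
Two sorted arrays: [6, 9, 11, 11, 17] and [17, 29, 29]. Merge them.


Compare heads, take smaller each step.
Merged: [6, 9, 11, 11, 17, 17, 29, 29]


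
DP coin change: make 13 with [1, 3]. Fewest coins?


dp[0]=0; dp[i]=1+min(dp[i-c] for c in coins)
...dp[8]=4, dp[9]=3, dp[10]=4, dp[11]=5, dp[12]=4, dp[13]=5
Minimum coins for 13 = 5


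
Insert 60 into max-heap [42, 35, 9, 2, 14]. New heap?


Append 60: [42, 35, 9, 2, 14, 60]
Bubble up: swap idx 5(60) with idx 2(9); swap idx 2(60) with idx 0(42)
Result: [60, 35, 42, 2, 14, 9]


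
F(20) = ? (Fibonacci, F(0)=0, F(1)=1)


F(n)=F(n-1)+F(n-2)
...F(18)=2584, F(19)=4181, F(20)=6765


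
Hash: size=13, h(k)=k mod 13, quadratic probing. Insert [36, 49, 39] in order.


Insertions: 36->slot 10; 49->slot 11; 39->slot 0
Table: [39, None, None, None, None, None, None, None, None, None, 36, 49, None]


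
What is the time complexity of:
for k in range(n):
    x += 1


Per nesting level: O(n) = O(n)
Complexity: O(n)


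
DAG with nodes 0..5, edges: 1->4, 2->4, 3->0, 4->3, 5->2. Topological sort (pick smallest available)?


Kahn's algorithm, process smallest node first
Order: [1, 5, 2, 4, 3, 0]


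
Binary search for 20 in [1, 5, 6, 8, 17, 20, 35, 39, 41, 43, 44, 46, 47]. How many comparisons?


Search for 20:
[0,12] mid=6 arr[6]=35
[0,5] mid=2 arr[2]=6
[3,5] mid=4 arr[4]=17
[5,5] mid=5 arr[5]=20
Total: 4 comparisons


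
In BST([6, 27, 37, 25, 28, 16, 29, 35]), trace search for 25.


BST root = 6
Search for 25: compare at each node
Path: [6, 27, 25]


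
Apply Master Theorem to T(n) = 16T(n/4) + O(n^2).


a=16, b=4, c=2. log_4(16)=2 = c=2. Case 2: O(n^c log n) = O(n^2 log n)
Complexity: O(n^2 log n)


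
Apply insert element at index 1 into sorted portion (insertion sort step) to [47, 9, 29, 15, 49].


After one pass: [9, 47, 29, 15, 49]


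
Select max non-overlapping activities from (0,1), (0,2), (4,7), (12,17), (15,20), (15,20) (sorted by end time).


Greedy: pick earliest-ending, then skip overlaps.
Selected (3 activities): [(0, 1), (4, 7), (12, 17)]


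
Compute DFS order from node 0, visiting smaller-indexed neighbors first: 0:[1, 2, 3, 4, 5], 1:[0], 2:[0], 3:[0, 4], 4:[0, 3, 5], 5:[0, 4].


DFS stack-based: start with [0]
Visit order: [0, 1, 2, 3, 4, 5]


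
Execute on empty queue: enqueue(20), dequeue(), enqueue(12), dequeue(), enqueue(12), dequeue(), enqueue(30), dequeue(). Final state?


enqueue(20) -> [20]
dequeue() returns 20 -> []
enqueue(12) -> [12]
dequeue() returns 12 -> []
enqueue(12) -> [12]
dequeue() returns 12 -> []
enqueue(30) -> [30]
dequeue() returns 30 -> []
Final queue (front to back): []


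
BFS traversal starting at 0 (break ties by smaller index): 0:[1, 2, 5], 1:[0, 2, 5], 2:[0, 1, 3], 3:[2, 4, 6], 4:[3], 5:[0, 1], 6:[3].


BFS queue: start with [0]
Visit order: [0, 1, 2, 5, 3, 4, 6]


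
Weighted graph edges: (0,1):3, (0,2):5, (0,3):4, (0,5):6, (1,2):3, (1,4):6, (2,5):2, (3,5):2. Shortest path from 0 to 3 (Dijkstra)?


Dijkstra from 0:
Distances: {0: 0, 1: 3, 2: 5, 3: 4, 4: 9, 5: 6}
Shortest distance to 3 = 4, path = [0, 3]


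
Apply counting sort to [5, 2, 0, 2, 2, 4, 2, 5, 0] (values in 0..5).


Count array: [2, 0, 4, 0, 1, 2]
Reconstruct: [0, 0, 2, 2, 2, 2, 4, 5, 5]


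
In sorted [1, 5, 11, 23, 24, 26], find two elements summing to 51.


Two pointers: lo=0, hi=5
No pair sums to 51


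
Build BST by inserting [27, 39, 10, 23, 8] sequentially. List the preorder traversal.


Root = 27; build tree by BST insertion.
Preorder traversal: [27, 10, 8, 23, 39]


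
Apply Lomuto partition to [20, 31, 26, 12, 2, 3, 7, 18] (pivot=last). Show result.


Elements <= 18 go left of pivot.
Result: [12, 2, 3, 7, 18, 26, 20, 31], pivot at index 4


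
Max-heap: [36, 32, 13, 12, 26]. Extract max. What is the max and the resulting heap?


Max = 36
Replace root with last, heapify down
Resulting heap: [32, 26, 13, 12]


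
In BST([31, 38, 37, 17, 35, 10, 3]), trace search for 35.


BST root = 31
Search for 35: compare at each node
Path: [31, 38, 37, 35]


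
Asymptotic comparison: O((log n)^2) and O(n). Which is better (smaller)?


polylogarithmic grows slower than linear
O((log n)^2) is asymptotically smaller; O(n) grows faster


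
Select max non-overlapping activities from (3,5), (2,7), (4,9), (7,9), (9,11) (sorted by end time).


Greedy: pick earliest-ending, then skip overlaps.
Selected (3 activities): [(3, 5), (7, 9), (9, 11)]


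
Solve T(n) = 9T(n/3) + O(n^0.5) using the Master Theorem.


a=9, b=3, c=0.5. log_3(9)=2 > c=0.5. Case 1: O(n^log_b(a)) = O(n^2)
Complexity: O(n^2)


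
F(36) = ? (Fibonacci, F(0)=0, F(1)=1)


F(n)=F(n-1)+F(n-2)
...F(34)=5702887, F(35)=9227465, F(36)=14930352


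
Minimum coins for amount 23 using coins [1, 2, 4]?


dp[0]=0; dp[i]=1+min(dp[i-c] for c in coins)
...dp[18]=5, dp[19]=6, dp[20]=5, dp[21]=6, dp[22]=6, dp[23]=7
Minimum coins for 23 = 7


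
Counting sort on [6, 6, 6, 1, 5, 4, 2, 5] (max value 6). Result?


Count array: [0, 1, 1, 0, 1, 2, 3]
Reconstruct: [1, 2, 4, 5, 5, 6, 6, 6]


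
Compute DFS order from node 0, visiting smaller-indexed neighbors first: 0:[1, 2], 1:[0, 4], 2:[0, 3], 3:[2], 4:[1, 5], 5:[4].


DFS stack-based: start with [0]
Visit order: [0, 1, 4, 5, 2, 3]


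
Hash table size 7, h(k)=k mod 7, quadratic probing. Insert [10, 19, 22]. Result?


Insertions: 10->slot 3; 19->slot 5; 22->slot 1
Table: [None, 22, None, 10, None, 19, None]


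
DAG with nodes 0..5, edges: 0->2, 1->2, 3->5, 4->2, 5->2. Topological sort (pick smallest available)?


Kahn's algorithm, process smallest node first
Order: [0, 1, 3, 4, 5, 2]


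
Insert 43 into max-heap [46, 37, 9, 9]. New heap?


Append 43: [46, 37, 9, 9, 43]
Bubble up: swap idx 4(43) with idx 1(37)
Result: [46, 43, 9, 9, 37]


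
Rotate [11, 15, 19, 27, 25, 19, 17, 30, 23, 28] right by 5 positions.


Right rotate by 5: [19, 17, 30, 23, 28, 11, 15, 19, 27, 25]


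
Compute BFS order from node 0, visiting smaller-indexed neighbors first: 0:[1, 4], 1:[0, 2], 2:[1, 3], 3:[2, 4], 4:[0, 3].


BFS queue: start with [0]
Visit order: [0, 1, 4, 2, 3]


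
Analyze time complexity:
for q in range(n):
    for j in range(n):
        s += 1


Per nesting level: O(n) * O(n) = O(n^2)
Complexity: O(n^2)


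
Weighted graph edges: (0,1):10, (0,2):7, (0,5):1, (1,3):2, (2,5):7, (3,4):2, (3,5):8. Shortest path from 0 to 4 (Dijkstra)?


Dijkstra from 0:
Distances: {0: 0, 1: 10, 2: 7, 3: 9, 4: 11, 5: 1}
Shortest distance to 4 = 11, path = [0, 5, 3, 4]


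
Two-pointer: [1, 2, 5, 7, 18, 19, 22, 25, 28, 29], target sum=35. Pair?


Two pointers: lo=0, hi=9
Found pair: (7, 28) summing to 35


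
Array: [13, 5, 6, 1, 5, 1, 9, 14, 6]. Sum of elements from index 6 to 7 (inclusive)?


Prefix sums: [0, 13, 18, 24, 25, 30, 31, 40, 54, 60]
Sum[6..7] = prefix[8] - prefix[6] = 54 - 31 = 23


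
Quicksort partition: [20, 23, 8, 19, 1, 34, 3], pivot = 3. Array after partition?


Elements <= 3 go left of pivot.
Result: [1, 3, 8, 19, 20, 34, 23], pivot at index 1


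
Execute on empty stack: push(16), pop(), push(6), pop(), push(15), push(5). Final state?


push(16) -> [16]
pop() returns 16 -> []
push(6) -> [6]
pop() returns 6 -> []
push(15) -> [15]
push(5) -> [15, 5]
Final stack (bottom to top): [15, 5]


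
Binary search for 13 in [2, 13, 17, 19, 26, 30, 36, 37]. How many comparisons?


Search for 13:
[0,7] mid=3 arr[3]=19
[0,2] mid=1 arr[1]=13
Total: 2 comparisons


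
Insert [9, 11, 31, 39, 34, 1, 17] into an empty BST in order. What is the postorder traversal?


Root = 9; build tree by BST insertion.
Postorder traversal: [1, 17, 34, 39, 31, 11, 9]


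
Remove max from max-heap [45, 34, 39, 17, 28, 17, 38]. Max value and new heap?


Max = 45
Replace root with last, heapify down
Resulting heap: [39, 34, 38, 17, 28, 17]


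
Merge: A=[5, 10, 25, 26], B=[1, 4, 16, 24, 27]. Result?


Compare heads, take smaller each step.
Merged: [1, 4, 5, 10, 16, 24, 25, 26, 27]


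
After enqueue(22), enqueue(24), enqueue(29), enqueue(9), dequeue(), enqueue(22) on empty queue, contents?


enqueue(22) -> [22]
enqueue(24) -> [22, 24]
enqueue(29) -> [22, 24, 29]
enqueue(9) -> [22, 24, 29, 9]
dequeue() returns 22 -> [24, 29, 9]
enqueue(22) -> [24, 29, 9, 22]
Final queue (front to back): [24, 29, 9, 22]


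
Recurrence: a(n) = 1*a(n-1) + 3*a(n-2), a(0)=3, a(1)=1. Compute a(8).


Build bottom-up:
...a(6)=211, a(7)=457, a(8)=1*457+3*211=1090


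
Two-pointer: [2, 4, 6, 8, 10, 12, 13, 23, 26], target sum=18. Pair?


Two pointers: lo=0, hi=8
Found pair: (6, 12) summing to 18


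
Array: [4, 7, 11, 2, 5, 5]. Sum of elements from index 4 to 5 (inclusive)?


Prefix sums: [0, 4, 11, 22, 24, 29, 34]
Sum[4..5] = prefix[6] - prefix[4] = 34 - 24 = 10


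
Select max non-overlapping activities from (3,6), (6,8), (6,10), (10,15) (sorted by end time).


Greedy: pick earliest-ending, then skip overlaps.
Selected (3 activities): [(3, 6), (6, 8), (10, 15)]


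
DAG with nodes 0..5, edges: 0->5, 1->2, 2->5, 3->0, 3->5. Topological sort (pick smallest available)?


Kahn's algorithm, process smallest node first
Order: [1, 2, 3, 0, 4, 5]


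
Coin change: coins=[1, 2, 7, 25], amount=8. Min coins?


dp[0]=0; dp[i]=1+min(dp[i-c] for c in coins)
...dp[3]=2, dp[4]=2, dp[5]=3, dp[6]=3, dp[7]=1, dp[8]=2
Minimum coins for 8 = 2


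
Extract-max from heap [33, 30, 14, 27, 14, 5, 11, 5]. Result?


Max = 33
Replace root with last, heapify down
Resulting heap: [30, 27, 14, 5, 14, 5, 11]


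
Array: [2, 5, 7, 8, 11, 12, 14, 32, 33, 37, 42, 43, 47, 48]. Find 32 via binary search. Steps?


Search for 32:
[0,13] mid=6 arr[6]=14
[7,13] mid=10 arr[10]=42
[7,9] mid=8 arr[8]=33
[7,7] mid=7 arr[7]=32
Total: 4 comparisons


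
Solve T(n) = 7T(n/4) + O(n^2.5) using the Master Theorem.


a=7, b=4, c=2.5. log_4(7)=1.404 < c=2.5. Case 3: O(n^c) = O(n^2.500)
Complexity: O(n^2.500)


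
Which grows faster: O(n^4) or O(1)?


constant grows slower than quartic
O(1) is asymptotically smaller; O(n^4) grows faster


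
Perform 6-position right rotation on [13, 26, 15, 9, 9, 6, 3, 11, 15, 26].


Right rotate by 6: [9, 6, 3, 11, 15, 26, 13, 26, 15, 9]


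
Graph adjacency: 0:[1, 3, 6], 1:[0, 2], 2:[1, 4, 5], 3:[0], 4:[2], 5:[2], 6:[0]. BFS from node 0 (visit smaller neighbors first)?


BFS queue: start with [0]
Visit order: [0, 1, 3, 6, 2, 4, 5]


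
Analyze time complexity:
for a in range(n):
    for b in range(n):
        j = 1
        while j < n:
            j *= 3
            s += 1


Per nesting level: O(n) * O(n) * O(log n) = O(n^2 log n)
Complexity: O(n^2 log n)


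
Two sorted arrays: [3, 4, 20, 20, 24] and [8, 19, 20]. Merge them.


Compare heads, take smaller each step.
Merged: [3, 4, 8, 19, 20, 20, 20, 24]


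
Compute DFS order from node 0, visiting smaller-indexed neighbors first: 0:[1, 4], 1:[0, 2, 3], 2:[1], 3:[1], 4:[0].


DFS stack-based: start with [0]
Visit order: [0, 1, 2, 3, 4]


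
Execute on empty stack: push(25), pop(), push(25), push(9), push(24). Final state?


push(25) -> [25]
pop() returns 25 -> []
push(25) -> [25]
push(9) -> [25, 9]
push(24) -> [25, 9, 24]
Final stack (bottom to top): [25, 9, 24]


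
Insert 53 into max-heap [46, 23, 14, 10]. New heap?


Append 53: [46, 23, 14, 10, 53]
Bubble up: swap idx 4(53) with idx 1(23); swap idx 1(53) with idx 0(46)
Result: [53, 46, 14, 10, 23]


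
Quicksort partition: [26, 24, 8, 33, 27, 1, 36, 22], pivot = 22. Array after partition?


Elements <= 22 go left of pivot.
Result: [8, 1, 22, 33, 27, 24, 36, 26], pivot at index 2


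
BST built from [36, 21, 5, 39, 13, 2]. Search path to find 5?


BST root = 36
Search for 5: compare at each node
Path: [36, 21, 5]


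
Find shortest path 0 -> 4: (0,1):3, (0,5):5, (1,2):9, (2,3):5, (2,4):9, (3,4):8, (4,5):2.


Dijkstra from 0:
Distances: {0: 0, 1: 3, 2: 12, 3: 15, 4: 7, 5: 5}
Shortest distance to 4 = 7, path = [0, 5, 4]


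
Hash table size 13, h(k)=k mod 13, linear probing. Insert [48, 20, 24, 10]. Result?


Insertions: 48->slot 9; 20->slot 7; 24->slot 11; 10->slot 10
Table: [None, None, None, None, None, None, None, 20, None, 48, 10, 24, None]


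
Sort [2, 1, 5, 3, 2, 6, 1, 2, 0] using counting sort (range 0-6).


Count array: [1, 2, 3, 1, 0, 1, 1]
Reconstruct: [0, 1, 1, 2, 2, 2, 3, 5, 6]


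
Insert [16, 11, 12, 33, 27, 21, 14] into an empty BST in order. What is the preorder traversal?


Root = 16; build tree by BST insertion.
Preorder traversal: [16, 11, 12, 14, 33, 27, 21]


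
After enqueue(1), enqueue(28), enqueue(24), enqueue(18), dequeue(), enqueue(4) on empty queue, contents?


enqueue(1) -> [1]
enqueue(28) -> [1, 28]
enqueue(24) -> [1, 28, 24]
enqueue(18) -> [1, 28, 24, 18]
dequeue() returns 1 -> [28, 24, 18]
enqueue(4) -> [28, 24, 18, 4]
Final queue (front to back): [28, 24, 18, 4]


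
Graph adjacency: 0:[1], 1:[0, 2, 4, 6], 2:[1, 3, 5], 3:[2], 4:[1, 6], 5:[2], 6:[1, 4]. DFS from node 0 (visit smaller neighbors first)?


DFS stack-based: start with [0]
Visit order: [0, 1, 2, 3, 5, 4, 6]


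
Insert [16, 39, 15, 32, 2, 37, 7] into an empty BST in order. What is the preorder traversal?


Root = 16; build tree by BST insertion.
Preorder traversal: [16, 15, 2, 7, 39, 32, 37]


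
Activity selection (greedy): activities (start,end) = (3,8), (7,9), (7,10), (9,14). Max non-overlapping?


Greedy: pick earliest-ending, then skip overlaps.
Selected (2 activities): [(3, 8), (9, 14)]


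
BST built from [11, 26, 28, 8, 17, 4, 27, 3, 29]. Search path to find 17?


BST root = 11
Search for 17: compare at each node
Path: [11, 26, 17]


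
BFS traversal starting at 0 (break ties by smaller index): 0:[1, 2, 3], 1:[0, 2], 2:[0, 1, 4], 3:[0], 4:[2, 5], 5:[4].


BFS queue: start with [0]
Visit order: [0, 1, 2, 3, 4, 5]


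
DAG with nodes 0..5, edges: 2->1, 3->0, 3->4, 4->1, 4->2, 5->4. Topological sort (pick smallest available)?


Kahn's algorithm, process smallest node first
Order: [3, 0, 5, 4, 2, 1]


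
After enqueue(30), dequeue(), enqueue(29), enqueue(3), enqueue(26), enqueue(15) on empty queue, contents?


enqueue(30) -> [30]
dequeue() returns 30 -> []
enqueue(29) -> [29]
enqueue(3) -> [29, 3]
enqueue(26) -> [29, 3, 26]
enqueue(15) -> [29, 3, 26, 15]
Final queue (front to back): [29, 3, 26, 15]


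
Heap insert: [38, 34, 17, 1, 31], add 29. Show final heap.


Append 29: [38, 34, 17, 1, 31, 29]
Bubble up: swap idx 5(29) with idx 2(17)
Result: [38, 34, 29, 1, 31, 17]


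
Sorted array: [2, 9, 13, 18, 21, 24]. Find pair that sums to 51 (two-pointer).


Two pointers: lo=0, hi=5
No pair sums to 51


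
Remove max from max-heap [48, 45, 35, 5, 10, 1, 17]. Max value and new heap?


Max = 48
Replace root with last, heapify down
Resulting heap: [45, 17, 35, 5, 10, 1]


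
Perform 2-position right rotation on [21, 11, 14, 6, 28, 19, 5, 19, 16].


Right rotate by 2: [19, 16, 21, 11, 14, 6, 28, 19, 5]


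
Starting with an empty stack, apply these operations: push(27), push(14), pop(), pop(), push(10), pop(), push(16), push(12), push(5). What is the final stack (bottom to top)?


push(27) -> [27]
push(14) -> [27, 14]
pop() returns 14 -> [27]
pop() returns 27 -> []
push(10) -> [10]
pop() returns 10 -> []
push(16) -> [16]
push(12) -> [16, 12]
push(5) -> [16, 12, 5]
Final stack (bottom to top): [16, 12, 5]
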